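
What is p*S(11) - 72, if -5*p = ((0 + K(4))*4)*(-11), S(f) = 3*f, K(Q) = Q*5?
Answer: 5736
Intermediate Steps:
K(Q) = 5*Q
p = 176 (p = -(0 + 5*4)*4*(-11)/5 = -(0 + 20)*4*(-11)/5 = -20*4*(-11)/5 = -16*(-11) = -⅕*(-880) = 176)
p*S(11) - 72 = 176*(3*11) - 72 = 176*33 - 72 = 5808 - 72 = 5736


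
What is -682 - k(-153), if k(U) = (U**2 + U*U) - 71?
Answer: -47429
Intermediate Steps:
k(U) = -71 + 2*U**2 (k(U) = (U**2 + U**2) - 71 = 2*U**2 - 71 = -71 + 2*U**2)
-682 - k(-153) = -682 - (-71 + 2*(-153)**2) = -682 - (-71 + 2*23409) = -682 - (-71 + 46818) = -682 - 1*46747 = -682 - 46747 = -47429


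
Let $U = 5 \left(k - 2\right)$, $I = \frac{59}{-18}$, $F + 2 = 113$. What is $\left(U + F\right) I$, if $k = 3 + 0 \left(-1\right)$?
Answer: $- \frac{3422}{9} \approx -380.22$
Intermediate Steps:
$k = 3$ ($k = 3 + 0 = 3$)
$F = 111$ ($F = -2 + 113 = 111$)
$I = - \frac{59}{18}$ ($I = 59 \left(- \frac{1}{18}\right) = - \frac{59}{18} \approx -3.2778$)
$U = 5$ ($U = 5 \left(3 - 2\right) = 5 \cdot 1 = 5$)
$\left(U + F\right) I = \left(5 + 111\right) \left(- \frac{59}{18}\right) = 116 \left(- \frac{59}{18}\right) = - \frac{3422}{9}$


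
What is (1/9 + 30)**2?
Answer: 73441/81 ≈ 906.68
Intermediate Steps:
(1/9 + 30)**2 = (271/9)**2 = 73441/81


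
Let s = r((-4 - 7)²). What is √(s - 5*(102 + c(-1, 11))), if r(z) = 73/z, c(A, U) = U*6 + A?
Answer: 3*I*√11218/11 ≈ 28.886*I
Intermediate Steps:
c(A, U) = A + 6*U (c(A, U) = 6*U + A = A + 6*U)
s = 73/121 (s = 73/((-4 - 7)²) = 73/((-11)²) = 73/121 ≈ 0.60331)
√(s - 5*(102 + c(-1, 11))) = √(73/121 - 5*(102 + (-1 + 6*11))) = √(73/121 - 5*(102 + (-1 + 66))) = √(73/121 - 5*(102 + 65)) = √(73/121 - 5*167) = √(73/121 - 835) = √(-100962/121) = 3*I*√11218/11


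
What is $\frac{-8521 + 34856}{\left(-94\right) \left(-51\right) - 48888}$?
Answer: $- \frac{26335}{44094} \approx -0.59725$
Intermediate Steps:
$\frac{-8521 + 34856}{\left(-94\right) \left(-51\right) - 48888} = \frac{26335}{4794 - 48888} = \frac{26335}{-44094} = 26335 \left(- \frac{1}{44094}\right) = - \frac{26335}{44094}$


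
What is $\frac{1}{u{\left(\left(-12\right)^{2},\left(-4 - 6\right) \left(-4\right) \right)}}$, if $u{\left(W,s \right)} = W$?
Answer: $\frac{1}{144} \approx 0.0069444$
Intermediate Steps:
$\frac{1}{u{\left(\left(-12\right)^{2},\left(-4 - 6\right) \left(-4\right) \right)}} = \frac{1}{\left(-12\right)^{2}} = \frac{1}{144}$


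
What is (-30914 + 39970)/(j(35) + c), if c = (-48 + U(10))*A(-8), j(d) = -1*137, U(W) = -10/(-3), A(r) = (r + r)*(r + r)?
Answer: -27168/34715 ≈ -0.78260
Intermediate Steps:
A(r) = 4*r² (A(r) = (2*r)*(2*r) = 4*r²)
U(W) = 10/3 (U(W) = -10*(-⅓) = 10/3)
j(d) = -137
c = -34304/3 (c = (-48 + 10/3)*(4*(-8)²) = -536*64/3 = -134/3*256 = -34304/3 ≈ -11435.)
(-30914 + 39970)/(j(35) + c) = (-30914 + 39970)/(-137 - 34304/3) = 9056/(-34715/3) = 9056*(-3/34715) = -27168/34715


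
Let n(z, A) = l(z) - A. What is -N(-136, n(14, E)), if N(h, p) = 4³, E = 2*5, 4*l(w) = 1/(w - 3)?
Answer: -64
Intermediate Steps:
l(w) = 1/(4*(-3 + w)) (l(w) = 1/(4*(w - 3)) = 1/(4*(-3 + w)))
E = 10
n(z, A) = -A + 1/(4*(-3 + z)) (n(z, A) = 1/(4*(-3 + z)) - A = -A + 1/(4*(-3 + z)))
N(h, p) = 64
-N(-136, n(14, E)) = -1*64 = -64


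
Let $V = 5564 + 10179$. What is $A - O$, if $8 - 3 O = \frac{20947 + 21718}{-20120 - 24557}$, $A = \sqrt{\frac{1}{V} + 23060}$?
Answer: $- \frac{400081}{134031} + \frac{\sqrt{5715237665683}}{15743} \approx 148.87$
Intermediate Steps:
$V = 15743$
$A = \frac{\sqrt{5715237665683}}{15743}$ ($A = \sqrt{\frac{1}{15743} + 23060} = \sqrt{\frac{363033581}{15743}} = \frac{\sqrt{5715237665683}}{15743} \approx 151.86$)
$O = \frac{400081}{134031}$ ($O = \frac{8}{3} - \frac{\left(20947 + 21718\right) \frac{1}{-20120 - 24557}}{3} = \frac{8}{3} - \frac{42665 \frac{1}{-44677}}{3} = \frac{8}{3} - \frac{42665 \left(- \frac{1}{44677}\right)}{3} = \frac{8}{3} - - \frac{42665}{134031} = \frac{8}{3} + \frac{42665}{134031} = \frac{400081}{134031} \approx 2.985$)
$A - O = \frac{\sqrt{5715237665683}}{15743} - \frac{400081}{134031} = - \frac{400081}{134031} + \frac{\sqrt{5715237665683}}{15743}$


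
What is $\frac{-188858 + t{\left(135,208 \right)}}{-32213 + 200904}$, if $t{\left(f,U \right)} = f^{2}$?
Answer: $- \frac{170633}{168691} \approx -1.0115$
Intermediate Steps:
$\frac{-188858 + t{\left(135,208 \right)}}{-32213 + 200904} = \frac{-188858 + 135^{2}}{-32213 + 200904} = \frac{-188858 + 18225}{168691} = \left(-170633\right) \frac{1}{168691} = - \frac{170633}{168691}$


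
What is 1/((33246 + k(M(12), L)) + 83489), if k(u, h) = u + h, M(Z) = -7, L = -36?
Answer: 1/116692 ≈ 8.5696e-6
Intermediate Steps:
k(u, h) = h + u
1/((33246 + k(M(12), L)) + 83489) = 1/((33246 + (-36 - 7)) + 83489) = 1/((33246 - 43) + 83489) = 1/(33203 + 83489) = 1/116692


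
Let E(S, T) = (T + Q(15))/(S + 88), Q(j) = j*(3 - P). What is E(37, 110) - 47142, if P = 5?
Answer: -1178534/25 ≈ -47141.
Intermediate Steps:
Q(j) = -2*j (Q(j) = j*(3 - 1*5) = j*(3 - 5) = j*(-2) = -2*j)
E(S, T) = (-30 + T)/(88 + S) (E(S, T) = (T - 2*15)/(S + 88) = (T - 30)/(88 + S) = (-30 + T)/(88 + S))
E(37, 110) - 47142 = (-30 + 110)/(88 + 37) - 47142 = 80/125 - 47142 = (1/125)*80 - 47142 = 16/25 - 47142 = -1178534/25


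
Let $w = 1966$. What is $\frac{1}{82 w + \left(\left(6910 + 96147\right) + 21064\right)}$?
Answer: $\frac{1}{285333} \approx 3.5047 \cdot 10^{-6}$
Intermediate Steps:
$\frac{1}{82 w + \left(\left(6910 + 96147\right) + 21064\right)} = \frac{1}{82 \cdot 1966 + \left(\left(6910 + 96147\right) + 21064\right)} = \frac{1}{161212 + \left(103057 + 21064\right)} = \frac{1}{161212 + 124121} = \frac{1}{285333}$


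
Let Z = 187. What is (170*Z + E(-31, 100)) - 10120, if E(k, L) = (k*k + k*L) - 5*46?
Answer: 19301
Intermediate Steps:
E(k, L) = -230 + k² + L*k (E(k, L) = (k² + L*k) - 230 = -230 + k² + L*k)
(170*Z + E(-31, 100)) - 10120 = (170*187 + (-230 + (-31)² + 100*(-31))) - 10120 = (31790 + (-230 + 961 - 3100)) - 10120 = (31790 - 2369) - 10120 = 29421 - 10120 = 19301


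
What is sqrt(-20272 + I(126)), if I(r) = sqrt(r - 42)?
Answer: sqrt(-20272 + 2*sqrt(21)) ≈ 142.35*I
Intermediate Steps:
I(r) = sqrt(-42 + r)
sqrt(-20272 + I(126)) = sqrt(-20272 + sqrt(-42 + 126)) = sqrt(-20272 + sqrt(84)) = sqrt(-20272 + 2*sqrt(21))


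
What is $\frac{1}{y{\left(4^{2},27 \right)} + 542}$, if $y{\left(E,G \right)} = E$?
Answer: $\frac{1}{558} \approx 0.0017921$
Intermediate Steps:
$\frac{1}{y{\left(4^{2},27 \right)} + 542} = \frac{1}{4^{2} + 542} = \frac{1}{16 + 542} = \frac{1}{558}$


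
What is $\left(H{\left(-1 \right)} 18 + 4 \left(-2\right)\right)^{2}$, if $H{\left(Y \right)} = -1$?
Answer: $676$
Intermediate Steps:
$\left(H{\left(-1 \right)} 18 + 4 \left(-2\right)\right)^{2} = \left(\left(-1\right) 18 + 4 \left(-2\right)\right)^{2} = \left(-18 - 8\right)^{2} = \left(-26\right)^{2} = 676$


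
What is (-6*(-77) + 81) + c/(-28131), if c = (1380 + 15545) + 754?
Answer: 5085818/9377 ≈ 542.37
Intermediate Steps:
c = 17679 (c = 16925 + 754 = 17679)
(-6*(-77) + 81) + c/(-28131) = (-6*(-77) + 81) + 17679/(-28131) = (462 + 81) + 17679*(-1/28131) = 543 - 5893/9377 = 5085818/9377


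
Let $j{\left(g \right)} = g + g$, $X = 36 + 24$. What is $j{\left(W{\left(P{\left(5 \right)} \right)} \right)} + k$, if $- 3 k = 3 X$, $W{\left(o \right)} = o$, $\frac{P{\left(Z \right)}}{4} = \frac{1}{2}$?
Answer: $-56$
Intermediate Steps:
$P{\left(Z \right)} = 2$ ($P{\left(Z \right)} = \frac{4}{2} = 4 \cdot \frac{1}{2} = 2$)
$X = 60$
$j{\left(g \right)} = 2 g$
$k = -60$ ($k = - \frac{3 \cdot 60}{3} = \left(- \frac{1}{3}\right) 180 = -60$)
$j{\left(W{\left(P{\left(5 \right)} \right)} \right)} + k = 2 \cdot 2 - 60 = 4 - 60 = -56$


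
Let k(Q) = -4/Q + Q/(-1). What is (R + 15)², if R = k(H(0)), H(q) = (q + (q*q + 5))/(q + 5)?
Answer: 100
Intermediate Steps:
H(q) = (5 + q + q²)/(5 + q) (H(q) = (q + (q² + 5))/(5 + q) = (q + (5 + q²))/(5 + q) = (5 + q + q²)/(5 + q))
k(Q) = -Q - 4/Q (k(Q) = -4/Q + Q*(-1) = -4/Q - Q = -Q - 4/Q)
R = -5 (R = -(5 + 0 + 0²)/(5 + 0) - 4*(5 + 0)/(5 + 0 + 0²) = -(5 + 0 + 0)/5 - 4*5/(5 + 0 + 0) = -5/5 - 4/1 = -1*1 - 4/1 = -1 - 4*1 = -1 - 4 = -5)
(R + 15)² = (-5 + 15)² = 10² = 100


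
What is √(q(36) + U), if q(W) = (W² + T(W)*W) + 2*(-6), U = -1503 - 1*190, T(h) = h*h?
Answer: √46247 ≈ 215.05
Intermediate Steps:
T(h) = h²
U = -1693 (U = -1503 - 190 = -1693)
q(W) = -12 + W² + W³ (q(W) = (W² + W²*W) + 2*(-6) = (W² + W³) - 12 = -12 + W² + W³)
√(q(36) + U) = √((-12 + 36² + 36³) - 1693) = √((-12 + 1296 + 46656) - 1693) = √(47940 - 1693) = √46247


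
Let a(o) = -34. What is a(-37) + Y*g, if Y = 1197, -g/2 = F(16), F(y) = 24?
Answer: -57490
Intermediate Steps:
g = -48 (g = -2*24 = -48)
a(-37) + Y*g = -34 + 1197*(-48) = -34 - 57456 = -57490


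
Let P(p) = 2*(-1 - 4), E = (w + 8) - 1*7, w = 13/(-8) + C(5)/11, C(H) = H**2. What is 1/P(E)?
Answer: -1/10 ≈ -0.10000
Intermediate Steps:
w = 57/88 (w = 13/(-8) + 5**2/11 = 13*(-1/8) + 25*(1/11) = -13/8 + 25/11 = 57/88 ≈ 0.64773)
E = 145/88 (E = (57/88 + 8) - 1*7 = 761/88 - 7 = 145/88 ≈ 1.6477)
P(p) = -10 (P(p) = 2*(-5) = -10)
1/P(E) = 1/(-10) = -1/10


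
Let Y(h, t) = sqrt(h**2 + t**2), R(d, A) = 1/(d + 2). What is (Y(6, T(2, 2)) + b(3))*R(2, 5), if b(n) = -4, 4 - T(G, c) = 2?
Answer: -1 + sqrt(10)/2 ≈ 0.58114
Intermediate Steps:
R(d, A) = 1/(2 + d)
T(G, c) = 2 (T(G, c) = 4 - 1*2 = 4 - 2 = 2)
(Y(6, T(2, 2)) + b(3))*R(2, 5) = (sqrt(6**2 + 2**2) - 4)/(2 + 2) = (sqrt(36 + 4) - 4)/4 = (sqrt(40) - 4)*(1/4) = (2*sqrt(10) - 4)*(1/4) = (-4 + 2*sqrt(10))*(1/4) = -1 + sqrt(10)/2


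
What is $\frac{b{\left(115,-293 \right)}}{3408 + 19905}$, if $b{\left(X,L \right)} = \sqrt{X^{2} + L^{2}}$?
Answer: $\frac{\sqrt{99074}}{23313} \approx 0.013501$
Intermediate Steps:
$b{\left(X,L \right)} = \sqrt{L^{2} + X^{2}}$
$\frac{b{\left(115,-293 \right)}}{3408 + 19905} = \frac{\sqrt{\left(-293\right)^{2} + 115^{2}}}{3408 + 19905} = \frac{\sqrt{85849 + 13225}}{23313} = \sqrt{99074} \cdot \frac{1}{23313} = \frac{\sqrt{99074}}{23313}$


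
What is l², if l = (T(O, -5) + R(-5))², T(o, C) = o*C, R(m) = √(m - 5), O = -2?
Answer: (10 + I*√10)⁴ ≈ 4100.0 + 11384.0*I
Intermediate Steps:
R(m) = √(-5 + m)
T(o, C) = C*o
l = (10 + I*√10)² (l = (-5*(-2) + √(-5 - 5))² = (10 + √(-10))² = (10 + I*√10)² ≈ 90.0 + 63.246*I)
l² = ((10 + I*√10)²)² = (10 + I*√10)⁴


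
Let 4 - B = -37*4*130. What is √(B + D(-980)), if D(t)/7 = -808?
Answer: 2*√3397 ≈ 116.57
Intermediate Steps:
D(t) = -5656 (D(t) = 7*(-808) = -5656)
B = 19244 (B = 4 - (-37*4)*130 = 4 - (-148)*130 = 4 - 1*(-19240) = 4 + 19240 = 19244)
√(B + D(-980)) = √(19244 - 5656) = √13588 = 2*√3397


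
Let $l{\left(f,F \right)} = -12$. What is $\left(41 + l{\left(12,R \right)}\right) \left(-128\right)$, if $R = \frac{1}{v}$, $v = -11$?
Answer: $-3712$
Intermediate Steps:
$R = - \frac{1}{11}$ ($R = \frac{1}{-11} = - \frac{1}{11} \approx -0.090909$)
$\left(41 + l{\left(12,R \right)}\right) \left(-128\right) = \left(41 - 12\right) \left(-128\right) = 29 \left(-128\right) = -3712$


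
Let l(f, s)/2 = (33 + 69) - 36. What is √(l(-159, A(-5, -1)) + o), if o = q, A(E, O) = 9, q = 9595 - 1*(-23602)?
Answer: √33329 ≈ 182.56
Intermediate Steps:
q = 33197 (q = 9595 + 23602 = 33197)
l(f, s) = 132 (l(f, s) = 2*((33 + 69) - 36) = 2*(102 - 36) = 2*66 = 132)
o = 33197
√(l(-159, A(-5, -1)) + o) = √(132 + 33197) = √33329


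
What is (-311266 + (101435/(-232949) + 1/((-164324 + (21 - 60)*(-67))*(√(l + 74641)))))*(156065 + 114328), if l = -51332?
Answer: -19605981432143517/232949 - 270393*√23309/3769321699 ≈ -8.4164e+10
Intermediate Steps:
(-311266 + (101435/(-232949) + 1/((-164324 + (21 - 60)*(-67))*(√(l + 74641)))))*(156065 + 114328) = (-311266 + (101435/(-232949) + 1/((-164324 + (21 - 60)*(-67))*(√(-51332 + 74641)))))*(156065 + 114328) = (-311266 + (101435*(-1/232949) + 1/((-164324 - 39*(-67))*(√23309))))*270393 = (-311266 + (-101435/232949 + (√23309/23309)/(-164324 + 2613)))*270393 = (-311266 + (-101435/232949 + (√23309/23309)/(-161711)))*270393 = (-311266 + (-101435/232949 - √23309/3769321699))*270393 = (-72509204869/232949 - √23309/3769321699)*270393 = -19605981432143517/232949 - 270393*√23309/3769321699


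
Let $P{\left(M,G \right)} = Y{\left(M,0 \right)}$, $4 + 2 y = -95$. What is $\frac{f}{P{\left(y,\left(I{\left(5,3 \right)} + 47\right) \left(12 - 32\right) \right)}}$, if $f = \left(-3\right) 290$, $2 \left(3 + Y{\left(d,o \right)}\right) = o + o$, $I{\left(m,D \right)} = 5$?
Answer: $290$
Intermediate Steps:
$y = - \frac{99}{2}$ ($y = -2 + \frac{1}{2} \left(-95\right) = -2 - \frac{95}{2} = - \frac{99}{2} \approx -49.5$)
$Y{\left(d,o \right)} = -3 + o$ ($Y{\left(d,o \right)} = -3 + \frac{o + o}{2} = -3 + \frac{2 o}{2} = -3 + o$)
$P{\left(M,G \right)} = -3$ ($P{\left(M,G \right)} = -3 + 0 = -3$)
$f = -870$
$\frac{f}{P{\left(y,\left(I{\left(5,3 \right)} + 47\right) \left(12 - 32\right) \right)}} = - \frac{870}{-3} = \left(-870\right) \left(- \frac{1}{3}\right) = 290$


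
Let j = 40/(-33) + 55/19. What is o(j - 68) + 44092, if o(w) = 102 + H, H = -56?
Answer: 44138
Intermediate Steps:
j = 1055/627 (j = 40*(-1/33) + 55*(1/19) = -40/33 + 55/19 = 1055/627 ≈ 1.6826)
o(w) = 46 (o(w) = 102 - 56 = 46)
o(j - 68) + 44092 = 46 + 44092 = 44138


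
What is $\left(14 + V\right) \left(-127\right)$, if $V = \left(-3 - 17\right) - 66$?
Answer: $9144$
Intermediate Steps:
$V = -86$ ($V = -20 - 66 = -86$)
$\left(14 + V\right) \left(-127\right) = \left(14 - 86\right) \left(-127\right) = \left(-72\right) \left(-127\right) = 9144$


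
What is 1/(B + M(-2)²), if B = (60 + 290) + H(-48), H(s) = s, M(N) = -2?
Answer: 1/306 ≈ 0.0032680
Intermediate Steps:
B = 302 (B = (60 + 290) - 48 = 350 - 48 = 302)
1/(B + M(-2)²) = 1/(302 + (-2)²) = 1/(302 + 4) = 1/306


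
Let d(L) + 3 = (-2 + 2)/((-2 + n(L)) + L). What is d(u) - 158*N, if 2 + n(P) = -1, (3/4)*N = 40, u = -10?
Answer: -25289/3 ≈ -8429.7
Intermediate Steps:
N = 160/3 (N = (4/3)*40 = 160/3 ≈ 53.333)
n(P) = -3 (n(P) = -2 - 1 = -3)
d(L) = -3 (d(L) = -3 + (-2 + 2)/((-2 - 3) + L) = -3 + 0/(-5 + L) = -3 + 0 = -3)
d(u) - 158*N = -3 - 158*160/3 = -3 - 25280/3 = -25289/3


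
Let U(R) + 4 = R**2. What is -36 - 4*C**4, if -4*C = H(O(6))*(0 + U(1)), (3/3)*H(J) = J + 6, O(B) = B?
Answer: -26280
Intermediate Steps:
U(R) = -4 + R**2
H(J) = 6 + J (H(J) = J + 6 = 6 + J)
C = 9 (C = -(6 + 6)*(0 + (-4 + 1**2))/4 = -3*(0 + (-4 + 1)) = -3*(0 - 3) = -3*(-3) = -1/4*(-36) = 9)
-36 - 4*C**4 = -36 - 4*9**4 = -36 - 4*6561 = -36 - 26244 = -26280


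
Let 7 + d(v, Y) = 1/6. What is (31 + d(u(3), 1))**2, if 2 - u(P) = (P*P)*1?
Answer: 21025/36 ≈ 584.03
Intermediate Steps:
u(P) = 2 - P**2 (u(P) = 2 - P*P = 2 - P**2)
d(v, Y) = -41/6 (d(v, Y) = -7 + 1/6 = -41/6)
(31 + d(u(3), 1))**2 = (31 - 41/6)**2 = (145/6)**2 = 21025/36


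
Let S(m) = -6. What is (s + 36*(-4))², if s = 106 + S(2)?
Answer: 1936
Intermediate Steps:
s = 100 (s = 106 - 6 = 100)
(s + 36*(-4))² = (100 + 36*(-4))² = (100 - 144)² = (-44)² = 1936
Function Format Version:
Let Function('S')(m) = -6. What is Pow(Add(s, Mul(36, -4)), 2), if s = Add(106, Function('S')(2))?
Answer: 1936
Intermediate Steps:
s = 100 (s = Add(106, -6) = 100)
Pow(Add(s, Mul(36, -4)), 2) = Pow(Add(100, Mul(36, -4)), 2) = Pow(Add(100, -144), 2) = Pow(-44, 2) = 1936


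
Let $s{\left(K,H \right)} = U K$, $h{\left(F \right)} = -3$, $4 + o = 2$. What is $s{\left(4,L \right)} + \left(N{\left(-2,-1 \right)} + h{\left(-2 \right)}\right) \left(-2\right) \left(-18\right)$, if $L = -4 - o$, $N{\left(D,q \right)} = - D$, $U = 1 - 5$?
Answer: $-52$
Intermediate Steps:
$o = -2$ ($o = -4 + 2 = -2$)
$U = -4$ ($U = 1 - 5 = -4$)
$L = -2$ ($L = -4 - -2 = -4 + 2 = -2$)
$s{\left(K,H \right)} = - 4 K$
$s{\left(4,L \right)} + \left(N{\left(-2,-1 \right)} + h{\left(-2 \right)}\right) \left(-2\right) \left(-18\right) = \left(-4\right) 4 + \left(\left(-1\right) \left(-2\right) - 3\right) \left(-2\right) \left(-18\right) = -16 + \left(2 - 3\right) \left(-2\right) \left(-18\right) = -16 + \left(-1\right) \left(-2\right) \left(-18\right) = -16 + 2 \left(-18\right) = -16 - 36 = -52$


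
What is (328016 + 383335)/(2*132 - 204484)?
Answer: -711351/204220 ≈ -3.4833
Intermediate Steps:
(328016 + 383335)/(2*132 - 204484) = 711351/(264 - 204484) = 711351/(-204220) = 711351*(-1/204220) = -711351/204220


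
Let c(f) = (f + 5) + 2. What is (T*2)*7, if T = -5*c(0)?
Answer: -490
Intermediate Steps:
c(f) = 7 + f (c(f) = (5 + f) + 2 = 7 + f)
T = -35 (T = -5*(7 + 0) = -5*7 = -35)
(T*2)*7 = -35*2*7 = -70*7 = -490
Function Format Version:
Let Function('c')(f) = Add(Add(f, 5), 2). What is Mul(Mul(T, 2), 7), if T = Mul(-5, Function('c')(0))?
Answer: -490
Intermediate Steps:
Function('c')(f) = Add(7, f) (Function('c')(f) = Add(Add(5, f), 2) = Add(7, f))
T = -35 (T = Mul(-5, Add(7, 0)) = Mul(-5, 7) = -35)
Mul(Mul(T, 2), 7) = Mul(Mul(-35, 2), 7) = Mul(-70, 7) = -490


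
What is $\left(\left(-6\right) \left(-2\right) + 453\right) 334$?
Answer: $155310$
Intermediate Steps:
$\left(\left(-6\right) \left(-2\right) + 453\right) 334 = \left(12 + 453\right) 334 = 465 \cdot 334 = 155310$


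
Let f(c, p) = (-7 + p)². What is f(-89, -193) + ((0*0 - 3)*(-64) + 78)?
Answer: 40270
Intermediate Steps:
f(-89, -193) + ((0*0 - 3)*(-64) + 78) = (-7 - 193)² + ((0*0 - 3)*(-64) + 78) = (-200)² + ((0 - 3)*(-64) + 78) = 40000 + (-3*(-64) + 78) = 40000 + (192 + 78) = 40000 + 270 = 40270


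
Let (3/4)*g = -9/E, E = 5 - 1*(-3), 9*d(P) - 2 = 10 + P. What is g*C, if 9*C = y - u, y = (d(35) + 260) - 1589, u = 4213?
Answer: 49831/54 ≈ 922.80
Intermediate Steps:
d(P) = 4/3 + P/9 (d(P) = 2/9 + (10 + P)/9 = 2/9 + (10/9 + P/9) = 4/3 + P/9)
E = 8 (E = 5 + 3 = 8)
y = -11914/9 (y = ((4/3 + (⅑)*35) + 260) - 1589 = ((4/3 + 35/9) + 260) - 1589 = (47/9 + 260) - 1589 = 2387/9 - 1589 = -11914/9 ≈ -1323.8)
g = -3/2 (g = 4*(-9/8)/3 = 4*(-9*⅛)/3 = (4/3)*(-9/8) = -3/2 ≈ -1.5000)
C = -49831/81 (C = (-11914/9 - 1*4213)/9 = (-11914/9 - 4213)/9 = (⅑)*(-49831/9) = -49831/81 ≈ -615.20)
g*C = -3/2*(-49831/81) = 49831/54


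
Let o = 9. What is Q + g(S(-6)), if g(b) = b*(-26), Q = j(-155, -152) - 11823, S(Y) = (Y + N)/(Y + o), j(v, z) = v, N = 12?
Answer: -12030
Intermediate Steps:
S(Y) = (12 + Y)/(9 + Y) (S(Y) = (Y + 12)/(Y + 9) = (12 + Y)/(9 + Y))
Q = -11978 (Q = -155 - 11823 = -11978)
g(b) = -26*b
Q + g(S(-6)) = -11978 - 26*(12 - 6)/(9 - 6) = -11978 - 26*6/3 = -11978 - 26*2 = -11978 - 52 = -12030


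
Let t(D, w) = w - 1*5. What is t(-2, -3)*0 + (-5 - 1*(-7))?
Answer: 2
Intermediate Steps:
t(D, w) = -5 + w (t(D, w) = w - 5 = -5 + w)
t(-2, -3)*0 + (-5 - 1*(-7)) = (-5 - 3)*0 + (-5 - 1*(-7)) = -8*0 + (-5 + 7) = 0 + 2 = 2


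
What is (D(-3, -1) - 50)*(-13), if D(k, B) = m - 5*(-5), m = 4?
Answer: 273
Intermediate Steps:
D(k, B) = 29 (D(k, B) = 4 - 5*(-5) = 4 + 25 = 29)
(D(-3, -1) - 50)*(-13) = (29 - 50)*(-13) = -21*(-13) = 273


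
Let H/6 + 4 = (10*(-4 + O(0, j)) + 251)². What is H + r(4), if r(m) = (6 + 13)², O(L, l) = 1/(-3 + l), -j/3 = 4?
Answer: 797333/3 ≈ 2.6578e+5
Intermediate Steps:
j = -12 (j = -3*4 = -12)
r(m) = 361 (r(m) = 19² = 361)
H = 796250/3 (H = -24 + 6*(10*(-4 + 1/(-3 - 12)) + 251)² = -24 + 6*(10*(-4 + 1/(-15)) + 251)² = -24 + 6*(10*(-4 - 1/15) + 251)² = -24 + 6*(10*(-61/15) + 251)² = -24 + 6*(-122/3 + 251)² = -24 + 6*(631/3)² = -24 + 6*(398161/9) = -24 + 796322/3 = 796250/3 ≈ 2.6542e+5)
H + r(4) = 796250/3 + 361 = 797333/3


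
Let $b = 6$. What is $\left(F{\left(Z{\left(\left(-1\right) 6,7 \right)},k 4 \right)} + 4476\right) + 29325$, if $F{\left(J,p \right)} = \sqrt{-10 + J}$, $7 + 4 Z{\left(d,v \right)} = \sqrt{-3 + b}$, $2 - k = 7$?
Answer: $33801 + \frac{\sqrt{-47 + \sqrt{3}}}{2} \approx 33801.0 + 3.3641 i$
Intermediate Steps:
$k = -5$ ($k = 2 - 7 = -5$)
$Z{\left(d,v \right)} = - \frac{7}{4} + \frac{\sqrt{3}}{4}$ ($Z{\left(d,v \right)} = - \frac{7}{4} + \frac{\sqrt{-3 + 6}}{4} = - \frac{7}{4} + \frac{\sqrt{3}}{4}$)
$\left(F{\left(Z{\left(\left(-1\right) 6,7 \right)},k 4 \right)} + 4476\right) + 29325 = \left(\sqrt{-10 - \left(\frac{7}{4} - \frac{\sqrt{3}}{4}\right)} + 4476\right) + 29325 = \left(\sqrt{- \frac{47}{4} + \frac{\sqrt{3}}{4}} + 4476\right) + 29325 = \left(4476 + \sqrt{- \frac{47}{4} + \frac{\sqrt{3}}{4}}\right) + 29325 = 33801 + \sqrt{- \frac{47}{4} + \frac{\sqrt{3}}{4}}$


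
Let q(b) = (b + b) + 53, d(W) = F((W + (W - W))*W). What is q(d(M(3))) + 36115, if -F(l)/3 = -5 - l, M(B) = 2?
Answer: 36222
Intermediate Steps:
F(l) = 15 + 3*l (F(l) = -3*(-5 - l) = 15 + 3*l)
d(W) = 15 + 3*W² (d(W) = 15 + 3*((W + (W - W))*W) = 15 + 3*((W + 0)*W) = 15 + 3*(W*W) = 15 + 3*W²)
q(b) = 53 + 2*b (q(b) = 2*b + 53 = 53 + 2*b)
q(d(M(3))) + 36115 = (53 + 2*(15 + 3*2²)) + 36115 = (53 + 2*(15 + 3*4)) + 36115 = (53 + 2*(15 + 12)) + 36115 = (53 + 2*27) + 36115 = (53 + 54) + 36115 = 107 + 36115 = 36222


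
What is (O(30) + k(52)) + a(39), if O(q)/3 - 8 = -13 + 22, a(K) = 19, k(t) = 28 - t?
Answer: 46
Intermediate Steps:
O(q) = 51 (O(q) = 24 + 3*(-13 + 22) = 24 + 3*9 = 24 + 27 = 51)
(O(30) + k(52)) + a(39) = (51 + (28 - 1*52)) + 19 = (51 + (28 - 52)) + 19 = (51 - 24) + 19 = 27 + 19 = 46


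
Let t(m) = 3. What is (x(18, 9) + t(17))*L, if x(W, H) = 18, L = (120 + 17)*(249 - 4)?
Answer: 704865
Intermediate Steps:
L = 33565 (L = 137*245 = 33565)
(x(18, 9) + t(17))*L = (18 + 3)*33565 = 21*33565 = 704865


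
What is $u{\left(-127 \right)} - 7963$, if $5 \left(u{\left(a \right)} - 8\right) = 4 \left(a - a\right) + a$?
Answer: $- \frac{39902}{5} \approx -7980.4$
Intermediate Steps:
$u{\left(a \right)} = 8 + \frac{a}{5}$ ($u{\left(a \right)} = 8 + \frac{4 \left(a - a\right) + a}{5} = 8 + \frac{4 \cdot 0 + a}{5} = 8 + \frac{0 + a}{5} = 8 + \frac{a}{5}$)
$u{\left(-127 \right)} - 7963 = \left(8 + \frac{1}{5} \left(-127\right)\right) - 7963 = \left(8 - \frac{127}{5}\right) - 7963 = - \frac{87}{5} - 7963 = - \frac{39902}{5}$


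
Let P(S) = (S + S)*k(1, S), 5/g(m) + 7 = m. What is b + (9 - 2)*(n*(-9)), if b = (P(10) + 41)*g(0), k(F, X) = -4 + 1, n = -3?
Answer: 1418/7 ≈ 202.57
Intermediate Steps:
k(F, X) = -3
g(m) = 5/(-7 + m)
P(S) = -6*S (P(S) = (S + S)*(-3) = (2*S)*(-3) = -6*S)
b = 95/7 (b = (-6*10 + 41)*(5/(-7 + 0)) = (-60 + 41)*(5/(-7)) = -95*(-1)/7 = -19*(-5/7) = 95/7 ≈ 13.571)
b + (9 - 2)*(n*(-9)) = 95/7 + (9 - 2)*(-3*(-9)) = 95/7 + 7*27 = 95/7 + 189 = 1418/7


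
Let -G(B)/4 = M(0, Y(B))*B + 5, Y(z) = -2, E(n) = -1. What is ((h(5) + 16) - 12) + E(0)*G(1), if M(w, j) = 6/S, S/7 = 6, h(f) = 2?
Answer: 186/7 ≈ 26.571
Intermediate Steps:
S = 42 (S = 7*6 = 42)
M(w, j) = 1/7 (M(w, j) = 6/42 = 6*(1/42) = 1/7)
G(B) = -20 - 4*B/7 (G(B) = -4*(B/7 + 5) = -4*(5 + B/7) = -20 - 4*B/7)
((h(5) + 16) - 12) + E(0)*G(1) = ((2 + 16) - 12) - (-20 - 4/7*1) = (18 - 12) - (-20 - 4/7) = 6 - 1*(-144/7) = 6 + 144/7 = 186/7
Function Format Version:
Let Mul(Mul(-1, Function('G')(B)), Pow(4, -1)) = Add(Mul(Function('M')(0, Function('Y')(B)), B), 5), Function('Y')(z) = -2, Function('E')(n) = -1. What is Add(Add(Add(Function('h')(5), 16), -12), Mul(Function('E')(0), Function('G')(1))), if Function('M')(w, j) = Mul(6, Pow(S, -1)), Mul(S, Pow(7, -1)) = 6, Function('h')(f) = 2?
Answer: Rational(186, 7) ≈ 26.571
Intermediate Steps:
S = 42 (S = Mul(7, 6) = 42)
Function('M')(w, j) = Rational(1, 7) (Function('M')(w, j) = Mul(6, Pow(42, -1)) = Mul(6, Rational(1, 42)) = Rational(1, 7))
Function('G')(B) = Add(-20, Mul(Rational(-4, 7), B)) (Function('G')(B) = Mul(-4, Add(Mul(Rational(1, 7), B), 5)) = Mul(-4, Add(5, Mul(Rational(1, 7), B))) = Add(-20, Mul(Rational(-4, 7), B)))
Add(Add(Add(Function('h')(5), 16), -12), Mul(Function('E')(0), Function('G')(1))) = Add(Add(Add(2, 16), -12), Mul(-1, Add(-20, Mul(Rational(-4, 7), 1)))) = Add(Add(18, -12), Mul(-1, Add(-20, Rational(-4, 7)))) = Add(6, Mul(-1, Rational(-144, 7))) = Add(6, Rational(144, 7)) = Rational(186, 7)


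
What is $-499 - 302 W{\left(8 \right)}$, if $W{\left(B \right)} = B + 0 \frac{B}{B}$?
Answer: $-2915$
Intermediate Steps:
$W{\left(B \right)} = B$ ($W{\left(B \right)} = B + 0 \cdot 1 = B + 0 = B$)
$-499 - 302 W{\left(8 \right)} = -499 - 2416 = -2915$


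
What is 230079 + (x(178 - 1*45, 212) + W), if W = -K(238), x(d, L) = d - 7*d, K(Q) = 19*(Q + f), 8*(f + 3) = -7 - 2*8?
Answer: 1798965/8 ≈ 2.2487e+5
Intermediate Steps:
f = -47/8 (f = -3 + (-7 - 2*8)/8 = -3 + (-7 - 16)/8 = -3 + (⅛)*(-23) = -3 - 23/8 = -47/8 ≈ -5.8750)
K(Q) = -893/8 + 19*Q (K(Q) = 19*(Q - 47/8) = 19*(-47/8 + Q) = -893/8 + 19*Q)
x(d, L) = -6*d
W = -35283/8 (W = -(-893/8 + 19*238) = -(-893/8 + 4522) = -1*35283/8 = -35283/8 ≈ -4410.4)
230079 + (x(178 - 1*45, 212) + W) = 230079 + (-6*(178 - 1*45) - 35283/8) = 230079 + (-6*(178 - 45) - 35283/8) = 230079 + (-6*133 - 35283/8) = 230079 + (-798 - 35283/8) = 230079 - 41667/8 = 1798965/8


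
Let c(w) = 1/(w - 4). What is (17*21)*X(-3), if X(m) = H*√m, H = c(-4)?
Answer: -357*I*√3/8 ≈ -77.293*I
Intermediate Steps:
c(w) = 1/(-4 + w)
H = -⅛ (H = 1/(-4 - 4) = 1/(-8) = -⅛ ≈ -0.12500)
X(m) = -√m/8
(17*21)*X(-3) = (17*21)*(-I*√3/8) = 357*(-I*√3/8) = -357*I*√3/8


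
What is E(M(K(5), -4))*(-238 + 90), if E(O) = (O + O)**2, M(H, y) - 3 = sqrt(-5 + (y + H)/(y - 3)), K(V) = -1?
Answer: -19536/7 - 3552*I*sqrt(210)/7 ≈ -2790.9 - 7353.3*I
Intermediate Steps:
M(H, y) = 3 + sqrt(-5 + (H + y)/(-3 + y)) (M(H, y) = 3 + sqrt(-5 + (y + H)/(y - 3)) = 3 + sqrt(-5 + (H + y)/(-3 + y)))
E(O) = 4*O**2 (E(O) = (2*O)**2 = 4*O**2)
E(M(K(5), -4))*(-238 + 90) = (4*(3 + sqrt((15 - 1 - 4*(-4))/(-3 - 4)))**2)*(-238 + 90) = (4*(3 + sqrt((15 - 1 + 16)/(-7)))**2)*(-148) = (4*(3 + sqrt(-1/7*30))**2)*(-148) = (4*(3 + sqrt(-30/7))**2)*(-148) = (4*(3 + I*sqrt(210)/7)**2)*(-148) = -592*(3 + I*sqrt(210)/7)**2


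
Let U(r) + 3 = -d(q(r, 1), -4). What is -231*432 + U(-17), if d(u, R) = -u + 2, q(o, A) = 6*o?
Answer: -99899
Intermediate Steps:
d(u, R) = 2 - u
U(r) = -5 + 6*r (U(r) = -3 - (2 - 6*r) = -3 + (-2 + 6*r) = -5 + 6*r)
-231*432 + U(-17) = -231*432 + (-5 + 6*(-17)) = -99792 + (-5 - 102) = -99792 - 107 = -99899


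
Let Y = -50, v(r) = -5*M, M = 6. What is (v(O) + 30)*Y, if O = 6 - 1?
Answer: 0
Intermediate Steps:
O = 5
v(r) = -30 (v(r) = -5*6 = -30)
(v(O) + 30)*Y = (-30 + 30)*(-50) = 0*(-50) = 0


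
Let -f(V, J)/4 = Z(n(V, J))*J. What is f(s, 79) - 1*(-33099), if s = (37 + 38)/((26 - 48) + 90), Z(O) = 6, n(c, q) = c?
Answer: 31203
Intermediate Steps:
s = 75/68 (s = 75/(-22 + 90) = 75/68 ≈ 1.1029)
f(V, J) = -24*J
f(s, 79) - 1*(-33099) = -24*79 - 1*(-33099) = -1896 + 33099 = 31203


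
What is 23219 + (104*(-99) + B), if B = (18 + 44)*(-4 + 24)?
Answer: 14163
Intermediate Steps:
B = 1240 (B = 62*20 = 1240)
23219 + (104*(-99) + B) = 23219 + (104*(-99) + 1240) = 23219 + (-10296 + 1240) = 23219 - 9056 = 14163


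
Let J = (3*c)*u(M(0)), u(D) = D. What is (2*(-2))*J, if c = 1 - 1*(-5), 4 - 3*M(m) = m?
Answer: -96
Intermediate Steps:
M(m) = 4/3 - m/3
c = 6 (c = 1 + 5 = 6)
J = 24 (J = (3*6)*(4/3 - ⅓*0) = 18*(4/3 + 0) = 18*(4/3) = 24)
(2*(-2))*J = (2*(-2))*24 = -4*24 = -96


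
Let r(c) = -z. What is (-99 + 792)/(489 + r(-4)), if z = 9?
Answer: 231/160 ≈ 1.4438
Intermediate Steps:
r(c) = -9 (r(c) = -1*9 = -9)
(-99 + 792)/(489 + r(-4)) = (-99 + 792)/(489 - 9) = 693/480 = (1/480)*693 = 231/160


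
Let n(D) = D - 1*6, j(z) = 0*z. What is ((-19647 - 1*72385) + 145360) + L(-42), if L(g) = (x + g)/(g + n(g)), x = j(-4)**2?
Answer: 799927/15 ≈ 53328.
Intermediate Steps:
j(z) = 0
n(D) = -6 + D (n(D) = D - 6 = -6 + D)
x = 0 (x = 0**2 = 0)
L(g) = g/(-6 + 2*g) (L(g) = (0 + g)/(g + (-6 + g)) = g/(-6 + 2*g))
((-19647 - 1*72385) + 145360) + L(-42) = ((-19647 - 1*72385) + 145360) + (1/2)*(-42)/(-3 - 42) = ((-19647 - 72385) + 145360) + (1/2)*(-42)/(-45) = (-92032 + 145360) + (1/2)*(-42)*(-1/45) = 53328 + 7/15 = 799927/15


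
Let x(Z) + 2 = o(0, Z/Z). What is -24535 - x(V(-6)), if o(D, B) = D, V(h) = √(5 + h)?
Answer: -24533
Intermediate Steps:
x(Z) = -2 (x(Z) = -2 + 0 = -2)
-24535 - x(V(-6)) = -24535 - 1*(-2) = -24535 + 2 = -24533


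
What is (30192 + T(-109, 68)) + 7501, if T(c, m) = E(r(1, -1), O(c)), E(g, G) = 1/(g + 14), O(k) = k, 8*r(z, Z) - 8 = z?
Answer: 4560861/121 ≈ 37693.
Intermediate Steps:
r(z, Z) = 1 + z/8
E(g, G) = 1/(14 + g)
T(c, m) = 8/121 (T(c, m) = 1/(14 + (1 + (1/8)*1)) = 1/(14 + (1 + 1/8)) = 1/(14 + 9/8) = 1/(121/8) = 8/121)
(30192 + T(-109, 68)) + 7501 = (30192 + 8/121) + 7501 = 3653240/121 + 7501 = 4560861/121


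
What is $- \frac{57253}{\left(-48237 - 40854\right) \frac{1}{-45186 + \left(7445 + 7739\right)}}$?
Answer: $- \frac{1717704506}{89091} \approx -19280.0$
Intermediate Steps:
$- \frac{57253}{\left(-48237 - 40854\right) \frac{1}{-45186 + \left(7445 + 7739\right)}} = - \frac{57253}{\left(-89091\right) \frac{1}{-45186 + 15184}} = - \frac{57253}{\left(-89091\right) \frac{1}{-30002}} = - \frac{57253}{\left(-89091\right) \left(- \frac{1}{30002}\right)} = - \frac{57253}{\frac{89091}{30002}} = - \frac{57253 \cdot 30002}{89091} = \left(-1\right) \frac{1717704506}{89091} = - \frac{1717704506}{89091}$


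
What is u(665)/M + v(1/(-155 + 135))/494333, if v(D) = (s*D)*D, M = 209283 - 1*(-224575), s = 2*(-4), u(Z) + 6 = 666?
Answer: 8156277571/5361758167850 ≈ 0.0015212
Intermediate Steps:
u(Z) = 660 (u(Z) = -6 + 666 = 660)
s = -8
M = 433858 (M = 209283 + 224575 = 433858)
v(D) = -8*D² (v(D) = (-8*D)*D = -8*D²)
u(665)/M + v(1/(-155 + 135))/494333 = 660/433858 - 8/(-155 + 135)²/494333 = 660*(1/433858) - 8*(1/(-20))²*(1/494333) = 330/216929 - 8*(-1/20)²*(1/494333) = 330/216929 - 8*1/400*(1/494333) = 330/216929 - 1/50*1/494333 = 330/216929 - 1/24716650 = 8156277571/5361758167850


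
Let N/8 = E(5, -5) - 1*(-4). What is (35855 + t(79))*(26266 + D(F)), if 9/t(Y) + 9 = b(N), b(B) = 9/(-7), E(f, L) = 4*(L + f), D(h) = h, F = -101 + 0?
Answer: 7504985445/8 ≈ 9.3812e+8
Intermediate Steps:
F = -101
E(f, L) = 4*L + 4*f
N = 32 (N = 8*((4*(-5) + 4*5) - 1*(-4)) = 8*((-20 + 20) + 4) = 8*(0 + 4) = 8*4 = 32)
b(B) = -9/7 (b(B) = 9*(-1/7) = -9/7)
t(Y) = -7/8 (t(Y) = 9/(-9 - 9/7) = 9/(-72/7) = 9*(-7/72) = -7/8)
(35855 + t(79))*(26266 + D(F)) = (35855 - 7/8)*(26266 - 101) = (286833/8)*26165 = 7504985445/8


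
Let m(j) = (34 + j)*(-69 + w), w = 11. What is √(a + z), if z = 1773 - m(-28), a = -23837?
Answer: 2*I*√5429 ≈ 147.36*I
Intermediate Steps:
m(j) = -1972 - 58*j (m(j) = (34 + j)*(-69 + 11) = (34 + j)*(-58) = -1972 - 58*j)
z = 2121 (z = 1773 - (-1972 - 58*(-28)) = 1773 - (-1972 + 1624) = 1773 - 1*(-348) = 1773 + 348 = 2121)
√(a + z) = √(-23837 + 2121) = √(-21716) = 2*I*√5429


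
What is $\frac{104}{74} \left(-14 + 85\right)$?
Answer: $\frac{3692}{37} \approx 99.784$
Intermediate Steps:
$\frac{104}{74} \left(-14 + 85\right) = 104 \cdot \frac{1}{74} \cdot 71 = \frac{52}{37} \cdot 71 = \frac{3692}{37}$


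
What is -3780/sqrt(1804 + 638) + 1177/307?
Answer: 1177/307 - 630*sqrt(2442)/407 ≈ -72.659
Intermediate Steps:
-3780/sqrt(1804 + 638) + 1177/307 = -3780*sqrt(2442)/2442 + 1177*(1/307) = -630*sqrt(2442)/407 + 1177/307 = 1177/307 - 630*sqrt(2442)/407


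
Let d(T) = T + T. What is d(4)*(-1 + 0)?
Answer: -8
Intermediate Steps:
d(T) = 2*T
d(4)*(-1 + 0) = (2*4)*(-1 + 0) = 8*(-1) = -8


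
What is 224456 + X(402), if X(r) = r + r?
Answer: 225260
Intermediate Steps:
X(r) = 2*r
224456 + X(402) = 224456 + 2*402 = 224456 + 804 = 225260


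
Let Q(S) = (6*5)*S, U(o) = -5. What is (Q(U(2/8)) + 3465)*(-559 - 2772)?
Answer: -11042265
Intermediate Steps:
Q(S) = 30*S
(Q(U(2/8)) + 3465)*(-559 - 2772) = (30*(-5) + 3465)*(-559 - 2772) = (-150 + 3465)*(-3331) = 3315*(-3331) = -11042265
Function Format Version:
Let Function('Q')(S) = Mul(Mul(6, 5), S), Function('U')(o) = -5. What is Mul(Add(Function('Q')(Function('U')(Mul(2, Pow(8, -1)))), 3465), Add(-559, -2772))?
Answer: -11042265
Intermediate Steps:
Function('Q')(S) = Mul(30, S)
Mul(Add(Function('Q')(Function('U')(Mul(2, Pow(8, -1)))), 3465), Add(-559, -2772)) = Mul(Add(Mul(30, -5), 3465), Add(-559, -2772)) = Mul(Add(-150, 3465), -3331) = Mul(3315, -3331) = -11042265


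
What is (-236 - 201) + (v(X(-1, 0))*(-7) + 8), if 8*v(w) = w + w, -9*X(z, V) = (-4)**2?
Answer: -3833/9 ≈ -425.89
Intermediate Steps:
X(z, V) = -16/9 (X(z, V) = -1/9*(-4)**2 = -1/9*16 = -16/9)
v(w) = w/4 (v(w) = (w + w)/8 = (2*w)/8 = w/4)
(-236 - 201) + (v(X(-1, 0))*(-7) + 8) = (-236 - 201) + (((1/4)*(-16/9))*(-7) + 8) = -437 + (-4/9*(-7) + 8) = -437 + (28/9 + 8) = -437 + 100/9 = -3833/9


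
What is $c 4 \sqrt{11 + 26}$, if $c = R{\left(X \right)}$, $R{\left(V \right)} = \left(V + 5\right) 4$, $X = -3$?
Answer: $32 \sqrt{37} \approx 194.65$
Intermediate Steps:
$R{\left(V \right)} = 20 + 4 V$ ($R{\left(V \right)} = \left(5 + V\right) 4 = 20 + 4 V$)
$c = 8$ ($c = 20 + 4 \left(-3\right) = 20 - 12 = 8$)
$c 4 \sqrt{11 + 26} = 8 \cdot 4 \sqrt{11 + 26} = 8 \cdot 4 \sqrt{37} = 32 \sqrt{37}$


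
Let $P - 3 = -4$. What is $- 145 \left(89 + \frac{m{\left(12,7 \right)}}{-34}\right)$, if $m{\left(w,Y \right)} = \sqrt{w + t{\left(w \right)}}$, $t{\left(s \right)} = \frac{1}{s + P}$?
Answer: $-12905 + \frac{145 \sqrt{1463}}{374} \approx -12890.0$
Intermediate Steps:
$P = -1$ ($P = 3 - 4 = -1$)
$t{\left(s \right)} = \frac{1}{-1 + s}$ ($t{\left(s \right)} = \frac{1}{s - 1} = \frac{1}{-1 + s}$)
$m{\left(w,Y \right)} = \sqrt{w + \frac{1}{-1 + w}}$
$- 145 \left(89 + \frac{m{\left(12,7 \right)}}{-34}\right) = - 145 \left(89 + \frac{\sqrt{\frac{1 + 12 \left(-1 + 12\right)}{-1 + 12}}}{-34}\right) = - 145 \left(89 + \sqrt{\frac{1 + 12 \cdot 11}{11}} \left(- \frac{1}{34}\right)\right) = - 145 \left(89 + \sqrt{\frac{1 + 132}{11}} \left(- \frac{1}{34}\right)\right) = - 145 \left(89 + \sqrt{\frac{1}{11} \cdot 133} \left(- \frac{1}{34}\right)\right) = - 145 \left(89 + \sqrt{\frac{133}{11}} \left(- \frac{1}{34}\right)\right) = - 145 \left(89 + \frac{\sqrt{1463}}{11} \left(- \frac{1}{34}\right)\right) = - 145 \left(89 - \frac{\sqrt{1463}}{374}\right) = -12905 + \frac{145 \sqrt{1463}}{374}$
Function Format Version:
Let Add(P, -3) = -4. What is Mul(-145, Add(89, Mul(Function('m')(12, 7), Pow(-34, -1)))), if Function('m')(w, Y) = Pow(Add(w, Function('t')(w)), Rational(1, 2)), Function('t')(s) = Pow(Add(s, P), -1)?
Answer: Add(-12905, Mul(Rational(145, 374), Pow(1463, Rational(1, 2)))) ≈ -12890.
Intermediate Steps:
P = -1 (P = Add(3, -4) = -1)
Function('t')(s) = Pow(Add(-1, s), -1) (Function('t')(s) = Pow(Add(s, -1), -1) = Pow(Add(-1, s), -1))
Function('m')(w, Y) = Pow(Add(w, Pow(Add(-1, w), -1)), Rational(1, 2))
Mul(-145, Add(89, Mul(Function('m')(12, 7), Pow(-34, -1)))) = Mul(-145, Add(89, Mul(Pow(Mul(Pow(Add(-1, 12), -1), Add(1, Mul(12, Add(-1, 12)))), Rational(1, 2)), Pow(-34, -1)))) = Mul(-145, Add(89, Mul(Pow(Mul(Pow(11, -1), Add(1, Mul(12, 11))), Rational(1, 2)), Rational(-1, 34)))) = Mul(-145, Add(89, Mul(Pow(Mul(Rational(1, 11), Add(1, 132)), Rational(1, 2)), Rational(-1, 34)))) = Mul(-145, Add(89, Mul(Pow(Mul(Rational(1, 11), 133), Rational(1, 2)), Rational(-1, 34)))) = Mul(-145, Add(89, Mul(Pow(Rational(133, 11), Rational(1, 2)), Rational(-1, 34)))) = Mul(-145, Add(89, Mul(Mul(Rational(1, 11), Pow(1463, Rational(1, 2))), Rational(-1, 34)))) = Mul(-145, Add(89, Mul(Rational(-1, 374), Pow(1463, Rational(1, 2))))) = Add(-12905, Mul(Rational(145, 374), Pow(1463, Rational(1, 2))))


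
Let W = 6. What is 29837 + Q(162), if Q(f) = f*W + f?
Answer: 30971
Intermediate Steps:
Q(f) = 7*f (Q(f) = f*6 + f = 6*f + f = 7*f)
29837 + Q(162) = 29837 + 7*162 = 29837 + 1134 = 30971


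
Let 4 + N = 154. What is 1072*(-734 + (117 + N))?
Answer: -500624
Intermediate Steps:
N = 150 (N = -4 + 154 = 150)
1072*(-734 + (117 + N)) = 1072*(-734 + (117 + 150)) = 1072*(-734 + 267) = 1072*(-467) = -500624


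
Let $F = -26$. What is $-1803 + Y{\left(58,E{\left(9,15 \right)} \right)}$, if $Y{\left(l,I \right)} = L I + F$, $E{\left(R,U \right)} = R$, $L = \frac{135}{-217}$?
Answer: $- \frac{398108}{217} \approx -1834.6$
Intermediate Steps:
$L = - \frac{135}{217}$ ($L = 135 \left(- \frac{1}{217}\right) = - \frac{135}{217} \approx -0.62212$)
$Y{\left(l,I \right)} = -26 - \frac{135 I}{217}$ ($Y{\left(l,I \right)} = - \frac{135 I}{217} - 26 = -26 - \frac{135 I}{217}$)
$-1803 + Y{\left(58,E{\left(9,15 \right)} \right)} = -1803 - \frac{6857}{217} = - \frac{398108}{217}$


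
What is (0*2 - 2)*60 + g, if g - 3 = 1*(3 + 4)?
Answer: -110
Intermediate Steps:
g = 10 (g = 3 + 1*(3 + 4) = 3 + 1*7 = 3 + 7 = 10)
(0*2 - 2)*60 + g = (0*2 - 2)*60 + 10 = (0 - 2)*60 + 10 = -2*60 + 10 = -120 + 10 = -110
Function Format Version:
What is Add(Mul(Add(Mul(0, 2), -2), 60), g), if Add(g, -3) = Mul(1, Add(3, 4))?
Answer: -110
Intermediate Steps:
g = 10 (g = Add(3, Mul(1, Add(3, 4))) = Add(3, Mul(1, 7)) = Add(3, 7) = 10)
Add(Mul(Add(Mul(0, 2), -2), 60), g) = Add(Mul(Add(Mul(0, 2), -2), 60), 10) = Add(Mul(Add(0, -2), 60), 10) = Add(Mul(-2, 60), 10) = Add(-120, 10) = -110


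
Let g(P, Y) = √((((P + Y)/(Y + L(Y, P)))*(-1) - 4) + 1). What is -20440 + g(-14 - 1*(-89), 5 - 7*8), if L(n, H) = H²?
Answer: -20440 + I*√2592839/929 ≈ -20440.0 + 1.7333*I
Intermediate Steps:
g(P, Y) = √(-3 - (P + Y)/(Y + P²)) (g(P, Y) = √((((P + Y)/(Y + P²))*(-1) - 4) + 1) = √((-(P + Y)/(Y + P²) - 4) + 1) = √((-4 - (P + Y)/(Y + P²)) + 1) = √(-3 - (P + Y)/(Y + P²)))
-20440 + g(-14 - 1*(-89), 5 - 7*8) = -20440 + √((-(-14 - 1*(-89)) - 4*(5 - 7*8) - 3*(-14 - 1*(-89))²)/((5 - 7*8) + (-14 - 1*(-89))²)) = -20440 + √((-(-14 + 89) - 4*(5 - 56) - 3*(-14 + 89)²)/((5 - 56) + (-14 + 89)²)) = -20440 + √((-1*75 - 4*(-51) - 3*75²)/(-51 + 75²)) = -20440 + √((-75 + 204 - 3*5625)/(-51 + 5625)) = -20440 + √((-75 + 204 - 16875)/5574) = -20440 + √((1/5574)*(-16746)) = -20440 + √(-2791/929) = -20440 + I*√2592839/929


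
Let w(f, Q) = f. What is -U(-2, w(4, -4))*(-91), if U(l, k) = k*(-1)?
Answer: -364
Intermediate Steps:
U(l, k) = -k
-U(-2, w(4, -4))*(-91) = -(-1*4)*(-91) = -(-4)*(-91) = -1*364 = -364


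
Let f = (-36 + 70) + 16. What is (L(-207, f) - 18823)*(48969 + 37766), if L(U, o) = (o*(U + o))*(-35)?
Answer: 22197828345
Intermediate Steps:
f = 50 (f = 34 + 16 = 50)
L(U, o) = -35*o*(U + o)
(L(-207, f) - 18823)*(48969 + 37766) = (-35*50*(-207 + 50) - 18823)*(48969 + 37766) = (-35*50*(-157) - 18823)*86735 = (274750 - 18823)*86735 = 255927*86735 = 22197828345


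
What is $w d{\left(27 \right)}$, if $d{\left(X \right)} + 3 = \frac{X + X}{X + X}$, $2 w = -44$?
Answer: $44$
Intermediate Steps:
$w = -22$ ($w = \frac{1}{2} \left(-44\right) = -22$)
$d{\left(X \right)} = -2$ ($d{\left(X \right)} = -3 + \frac{X + X}{X + X} = -3 + \frac{2 X}{2 X} = -3 + 2 X \frac{1}{2 X} = -3 + 1 = -2$)
$w d{\left(27 \right)} = \left(-22\right) \left(-2\right) = 44$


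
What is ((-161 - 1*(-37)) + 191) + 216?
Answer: 283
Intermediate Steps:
((-161 - 1*(-37)) + 191) + 216 = ((-161 + 37) + 191) + 216 = (-124 + 191) + 216 = 67 + 216 = 283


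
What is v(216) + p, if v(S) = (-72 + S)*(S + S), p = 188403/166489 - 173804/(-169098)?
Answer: 875699969614213/14076478461 ≈ 62210.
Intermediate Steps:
p = 30397512325/14076478461 (p = 188403*(1/166489) - 173804*(-1/169098) = 188403/166489 + 86902/84549 = 30397512325/14076478461 ≈ 2.1595)
v(S) = 2*S*(-72 + S) (v(S) = (-72 + S)*(2*S) = 2*S*(-72 + S))
v(216) + p = 2*216*(-72 + 216) + 30397512325/14076478461 = 2*216*144 + 30397512325/14076478461 = 62208 + 30397512325/14076478461 = 875699969614213/14076478461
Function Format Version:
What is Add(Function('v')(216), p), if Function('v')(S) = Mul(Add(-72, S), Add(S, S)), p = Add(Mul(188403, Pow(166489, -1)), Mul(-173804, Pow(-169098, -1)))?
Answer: Rational(875699969614213, 14076478461) ≈ 62210.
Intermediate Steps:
p = Rational(30397512325, 14076478461) (p = Add(Mul(188403, Rational(1, 166489)), Mul(-173804, Rational(-1, 169098))) = Add(Rational(188403, 166489), Rational(86902, 84549)) = Rational(30397512325, 14076478461) ≈ 2.1595)
Function('v')(S) = Mul(2, S, Add(-72, S)) (Function('v')(S) = Mul(Add(-72, S), Mul(2, S)) = Mul(2, S, Add(-72, S)))
Add(Function('v')(216), p) = Add(Mul(2, 216, Add(-72, 216)), Rational(30397512325, 14076478461)) = Add(Mul(2, 216, 144), Rational(30397512325, 14076478461)) = Add(62208, Rational(30397512325, 14076478461)) = Rational(875699969614213, 14076478461)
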